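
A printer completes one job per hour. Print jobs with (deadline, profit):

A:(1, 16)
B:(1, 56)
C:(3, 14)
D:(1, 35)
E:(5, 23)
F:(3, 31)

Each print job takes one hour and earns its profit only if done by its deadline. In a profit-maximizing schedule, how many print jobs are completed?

4

Take jobs in profit order; each goes to the latest open slot no later than its deadline.
By profit: B(d1,56), D(d1,35), F(d3,31), E(d5,23), A(d1,16), C(d3,14)
B→slot 1; D skipped; F→slot 3; E→slot 5; A skipped; C→slot 2.
4 of 6 scheduled.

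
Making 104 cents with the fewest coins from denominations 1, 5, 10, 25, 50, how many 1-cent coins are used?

4

Use the largest denomination that fits, subtract, and repeat.
104 − 2×50→4 − 4×1→0
Count of 1: 4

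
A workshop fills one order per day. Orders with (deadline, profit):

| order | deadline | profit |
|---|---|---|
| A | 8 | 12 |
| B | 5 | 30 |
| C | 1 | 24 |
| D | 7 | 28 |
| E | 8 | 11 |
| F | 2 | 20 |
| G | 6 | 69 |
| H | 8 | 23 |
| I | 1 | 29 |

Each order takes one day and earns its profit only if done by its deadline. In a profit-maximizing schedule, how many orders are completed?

8

Sort by profit descending; place each in the latest free slot ≤ its deadline.
Profit order: G=69 B=30 I=29 D=28 C=24 H=23 F=20 A=12 E=11
Assign: G→slot 6, B→slot 5, I→slot 1, D→slot 7, C skipped, H→slot 8, F→slot 2, A→slot 4, E→slot 3.
Slots: [1:I] [2:F] [3:E] [4:A] [5:B] [6:G] [7:D] [8:H]
8 of 9 scheduled.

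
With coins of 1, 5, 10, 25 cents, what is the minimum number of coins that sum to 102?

6

102 = 4×25 + 2×1
Total coins = 4 + 2 = 6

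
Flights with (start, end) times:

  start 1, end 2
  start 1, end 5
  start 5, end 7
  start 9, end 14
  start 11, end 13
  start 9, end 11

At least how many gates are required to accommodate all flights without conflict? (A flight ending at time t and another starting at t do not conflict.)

2

The answer is the maximum number of intervals overlapping at any instant.
starts: [1, 1, 5, 9, 9, 11]
ends:   [2, 5, 7, 11, 13, 14]
s1→1 s1→2  — peak 2.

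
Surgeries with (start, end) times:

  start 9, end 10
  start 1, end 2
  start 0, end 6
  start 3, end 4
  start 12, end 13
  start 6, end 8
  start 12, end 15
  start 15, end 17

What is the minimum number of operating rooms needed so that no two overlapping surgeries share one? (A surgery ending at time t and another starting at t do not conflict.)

2

The answer is the maximum number of intervals overlapping at any instant.
starts: [0, 1, 3, 6, 9, 12, 12, 15]
ends:   [2, 4, 6, 8, 10, 13, 15, 17]
s0→1 s1→2  — peak 2.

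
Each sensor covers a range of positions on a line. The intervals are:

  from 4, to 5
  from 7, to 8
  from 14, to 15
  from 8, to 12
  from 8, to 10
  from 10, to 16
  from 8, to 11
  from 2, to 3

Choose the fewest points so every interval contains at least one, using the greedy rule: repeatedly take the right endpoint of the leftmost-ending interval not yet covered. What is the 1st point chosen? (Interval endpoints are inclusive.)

3

Sorted: [2,3] [4,5] [7,8] [8,10] [8,11] [8,12] [14,15] [10,16]
{[2,3]} hit by 3; {[4,5]} hit by 5; {[7,8],[8,10],[8,11],[8,12]} hit by 8; {[14,15],[10,16]} hit by 15.
Points: 3, 5, 8, 15 (4 total).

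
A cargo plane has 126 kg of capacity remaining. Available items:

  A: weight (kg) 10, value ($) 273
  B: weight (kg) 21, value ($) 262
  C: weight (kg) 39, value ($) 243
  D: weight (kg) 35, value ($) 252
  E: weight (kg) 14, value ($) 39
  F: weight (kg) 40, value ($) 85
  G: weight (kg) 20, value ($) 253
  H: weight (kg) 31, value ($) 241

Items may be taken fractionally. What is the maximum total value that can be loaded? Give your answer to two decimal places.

Greedy by value/weight ratio, highest first.
Order: A (273/10=27.30) > G (253/20=12.65) > B (262/21=12.48) > H (241/31=7.77) > D (252/35=7.20) > C (243/39=6.23) > E (39/14=2.79) > F (85/40=2.12)
Fill: take A (10 @ 273) → take G (20 @ 253) → take B (21 @ 262) → take H (31 @ 241) → take D (35 @ 252) → take 9/39 of C → 56.08; 126/126 used.
Total value = 1337.08

1337.08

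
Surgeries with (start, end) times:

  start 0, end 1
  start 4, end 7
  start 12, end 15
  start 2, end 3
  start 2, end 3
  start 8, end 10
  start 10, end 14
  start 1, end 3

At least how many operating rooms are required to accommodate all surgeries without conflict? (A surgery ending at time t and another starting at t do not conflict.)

Events (time:±→running): 0:+→1 1:-→0 1:+→1 2:+→2 2:+→3 … peak 3.

3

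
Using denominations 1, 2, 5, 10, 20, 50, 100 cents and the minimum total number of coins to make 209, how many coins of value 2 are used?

2

209 = 2×100 + 1×5 + 2×2
Count of 2: 2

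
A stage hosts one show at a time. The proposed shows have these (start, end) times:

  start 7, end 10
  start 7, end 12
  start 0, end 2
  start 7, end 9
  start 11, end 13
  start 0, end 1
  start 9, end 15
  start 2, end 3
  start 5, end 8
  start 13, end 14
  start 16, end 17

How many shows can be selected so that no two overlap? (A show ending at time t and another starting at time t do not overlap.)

6

Sorted by end: (0,1)  (0,2)  (2,3)  (5,8)  (7,9)  (7,10)  (7,12)  (11,13)  (13,14)  (9,15)  (16,17)
take (0,1); take (2,3); take (5,8); take (11,13); take (13,14); take (16,17).
Selected 6 shows.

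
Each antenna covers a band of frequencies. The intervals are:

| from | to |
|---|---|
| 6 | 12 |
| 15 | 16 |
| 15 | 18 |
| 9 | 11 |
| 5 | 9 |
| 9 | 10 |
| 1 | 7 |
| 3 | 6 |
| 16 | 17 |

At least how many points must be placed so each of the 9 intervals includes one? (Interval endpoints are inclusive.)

3

Sorted: [3,6] [1,7] [5,9] [9,10] [9,11] [6,12] [15,16] [16,17] [15,18]
{[3,6],[1,7],[5,9]} hit by 6; {[9,10],[9,11],[6,12]} hit by 10; {[15,16],[16,17],[15,18]} hit by 16.
Points: 6, 10, 16 (3 total).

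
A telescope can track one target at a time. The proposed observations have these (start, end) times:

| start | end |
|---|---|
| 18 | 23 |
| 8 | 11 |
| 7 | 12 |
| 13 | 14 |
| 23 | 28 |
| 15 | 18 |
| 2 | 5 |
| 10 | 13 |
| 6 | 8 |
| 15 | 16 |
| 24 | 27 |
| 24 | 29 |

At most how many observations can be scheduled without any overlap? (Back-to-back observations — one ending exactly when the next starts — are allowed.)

7

Sort by end time and greedily take each interval whose start is ≥ the last chosen end.
By end time: (2,5), (6,8), (8,11), (7,12), (10,13), (13,14), (15,16), (15,18), (18,23), (24,27), (23,28), (24,29).
Pick (2,5); next start ≥ 5 → (6,8); next start ≥ 8 → (8,11); next start ≥ 11 → (13,14); next start ≥ 14 → (15,16); next start ≥ 16 → (18,23); next start ≥ 23 → (24,27).
Selected 7 observations.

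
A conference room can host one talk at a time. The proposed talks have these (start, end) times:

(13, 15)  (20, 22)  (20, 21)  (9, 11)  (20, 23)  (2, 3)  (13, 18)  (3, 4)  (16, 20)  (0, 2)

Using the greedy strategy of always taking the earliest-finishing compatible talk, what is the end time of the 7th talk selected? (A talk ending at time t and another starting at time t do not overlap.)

21

Sort by end time and greedily take each interval whose start is ≥ the last chosen end.
Sorted by end: (0,2)  (2,3)  (3,4)  (9,11)  (13,15)  (13,18)  (16,20)  (20,21)  (20,22)  (20,23)
take (0,2); take (2,3); take (3,4); take (9,11); take (13,15); skip (13,18); take (16,20); take (20,21); skip (20,22); skip (20,23).
Selected: (0,2) (2,3) (3,4) (9,11) (13,15) (16,20) (20,21)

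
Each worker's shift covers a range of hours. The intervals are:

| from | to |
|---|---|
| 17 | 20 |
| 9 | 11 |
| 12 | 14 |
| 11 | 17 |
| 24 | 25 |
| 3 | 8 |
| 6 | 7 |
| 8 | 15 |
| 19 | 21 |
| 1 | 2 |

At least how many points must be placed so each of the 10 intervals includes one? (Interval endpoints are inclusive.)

6

Process intervals by earliest right end; each time one isn't hit yet, stab at its right endpoint.
By right end: [1,2]  [6,7]  [3,8]  [9,11]  [12,14]  [8,15]  [11,17]  [17,20]  [19,21]  [24,25]
[1,2] uncovered → point at 2; [6,7] uncovered → point at 7; [9,11] uncovered → point at 11; [12,14] uncovered → point at 14; [17,20] uncovered → point at 20; [24,25] uncovered → point at 25.
Points: 2, 7, 11, 14, 20, 25 (6 total).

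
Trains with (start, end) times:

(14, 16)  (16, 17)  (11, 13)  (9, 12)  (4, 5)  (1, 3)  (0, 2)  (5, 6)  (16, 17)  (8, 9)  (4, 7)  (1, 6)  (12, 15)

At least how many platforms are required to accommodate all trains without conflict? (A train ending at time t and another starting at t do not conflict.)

The answer is the maximum number of intervals overlapping at any instant.
Events (time:±→running): 0:+→1 1:+→2 1:+→3 … peak 3.

3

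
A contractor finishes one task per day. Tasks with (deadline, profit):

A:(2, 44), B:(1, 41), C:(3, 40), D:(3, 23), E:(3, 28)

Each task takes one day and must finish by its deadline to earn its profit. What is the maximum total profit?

125

Profit order: A=44 B=41 C=40 E=28 D=23
Assign: A→slot 2, B→slot 1, C→slot 3, E skipped, D skipped.
Slots: [1:B] [2:A] [3:C]
Profit = 41 + 44 + 40 = 125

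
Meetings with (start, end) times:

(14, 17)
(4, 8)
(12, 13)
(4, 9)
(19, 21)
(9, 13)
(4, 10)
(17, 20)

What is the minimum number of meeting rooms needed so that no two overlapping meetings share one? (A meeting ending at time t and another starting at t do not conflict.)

Count concurrent intervals with a sweep; the peak is the room count.
Events (time:±→running): 4:+→1 4:+→2 4:+→3 … peak 3.

3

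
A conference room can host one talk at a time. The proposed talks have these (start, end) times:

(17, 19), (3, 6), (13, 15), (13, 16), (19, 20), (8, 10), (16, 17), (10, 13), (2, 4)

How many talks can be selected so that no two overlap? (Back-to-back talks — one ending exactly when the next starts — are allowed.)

By end time: (2,4), (3,6), (8,10), (10,13), (13,15), (13,16), (16,17), (17,19), (19,20).
Pick (2,4); next start ≥ 4 → (8,10); next start ≥ 10 → (10,13); next start ≥ 13 → (13,15); next start ≥ 15 → (16,17); next start ≥ 17 → (17,19); next start ≥ 19 → (19,20).
Selected 7 talks.

7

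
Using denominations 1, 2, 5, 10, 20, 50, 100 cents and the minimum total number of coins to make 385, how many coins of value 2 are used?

385 = 3×100 + 1×50 + 1×20 + 1×10 + 1×5
Count of 2: 0

0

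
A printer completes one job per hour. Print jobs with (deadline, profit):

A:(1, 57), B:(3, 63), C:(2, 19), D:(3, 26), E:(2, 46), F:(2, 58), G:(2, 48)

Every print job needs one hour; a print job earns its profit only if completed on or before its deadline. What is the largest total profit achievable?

Take jobs in profit order; each goes to the latest open slot no later than its deadline.
Profit order: B=63 F=58 A=57 G=48 E=46 D=26 C=19
Assign: B→slot 3, F→slot 2, A→slot 1, G skipped, E skipped, D skipped, C skipped.
Slots: [1:A] [2:F] [3:B]
Profit = 57 + 58 + 63 = 178

178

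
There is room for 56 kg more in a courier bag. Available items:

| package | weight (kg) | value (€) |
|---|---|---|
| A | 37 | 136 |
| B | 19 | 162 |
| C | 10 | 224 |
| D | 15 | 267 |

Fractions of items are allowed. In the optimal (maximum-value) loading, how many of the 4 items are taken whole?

3

Sort by value per unit weight and fill in that order.
Order: C (224/10=22.40) > D (267/15=17.80) > B (162/19=8.53) > A (136/37=3.68)
Fill: take C (10 @ 224) → take D (15 @ 267) → take B (19 @ 162) → take 12/37 of A → 44.11; 56/56 used.
3 item(s) taken whole; one partial (take 12/37 of A).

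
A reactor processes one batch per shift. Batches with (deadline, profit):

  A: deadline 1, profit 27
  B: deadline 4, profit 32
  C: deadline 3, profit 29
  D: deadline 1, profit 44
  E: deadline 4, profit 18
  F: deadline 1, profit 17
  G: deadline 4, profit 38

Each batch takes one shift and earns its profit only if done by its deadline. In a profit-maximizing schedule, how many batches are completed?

4

By profit: D(d1,44), G(d4,38), B(d4,32), C(d3,29), A(d1,27), E(d4,18), F(d1,17)
D→slot 1; G→slot 4; B→slot 3; C→slot 2; A skipped; E skipped; F skipped.
4 of 7 scheduled.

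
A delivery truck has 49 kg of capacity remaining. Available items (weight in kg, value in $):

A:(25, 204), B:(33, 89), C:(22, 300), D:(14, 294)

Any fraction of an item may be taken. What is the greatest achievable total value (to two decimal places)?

700.08

Greedy by value/weight ratio, highest first.
Ratios (sorted): D 21.00, C 13.64, A 8.16, B 2.70
take D (14 @ 294); take C (22 @ 300); take 13/25 of A → 106.08. Capacity used 49/49.
Total value = 700.08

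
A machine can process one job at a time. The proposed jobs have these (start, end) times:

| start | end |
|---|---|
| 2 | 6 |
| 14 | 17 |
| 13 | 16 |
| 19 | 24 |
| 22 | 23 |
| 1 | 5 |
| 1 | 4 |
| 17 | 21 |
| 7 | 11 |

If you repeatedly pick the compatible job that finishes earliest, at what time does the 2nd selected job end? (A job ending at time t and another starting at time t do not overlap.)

11

Greedy by earliest finish: after sorting by end time, pick each interval compatible with the last pick.
By end time: (1,4), (1,5), (2,6), (7,11), (13,16), (14,17), (17,21), (22,23), (19,24).
Pick (1,4); next start ≥ 4 → (7,11); next start ≥ 11 → (13,16); next start ≥ 16 → (17,21); next start ≥ 21 → (22,23).
Selected: (1,4) (7,11) (13,16) (17,21) (22,23)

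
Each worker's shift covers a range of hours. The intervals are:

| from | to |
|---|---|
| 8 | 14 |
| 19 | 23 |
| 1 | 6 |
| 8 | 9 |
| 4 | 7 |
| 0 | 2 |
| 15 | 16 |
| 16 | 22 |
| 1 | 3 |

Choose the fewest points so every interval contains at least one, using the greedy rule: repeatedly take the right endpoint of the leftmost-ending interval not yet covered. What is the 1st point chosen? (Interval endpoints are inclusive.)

2

Sort by right endpoint; whenever an interval is uncovered, place a point at its right end.
Sorted: [0,2] [1,3] [1,6] [4,7] [8,9] [8,14] [15,16] [16,22] [19,23]
{[0,2],[1,3],[1,6]} hit by 2; {[4,7]} hit by 7; {[8,9],[8,14]} hit by 9; {[15,16],[16,22]} hit by 16; {[19,23]} hit by 23.
Points: 2, 7, 9, 16, 23 (5 total).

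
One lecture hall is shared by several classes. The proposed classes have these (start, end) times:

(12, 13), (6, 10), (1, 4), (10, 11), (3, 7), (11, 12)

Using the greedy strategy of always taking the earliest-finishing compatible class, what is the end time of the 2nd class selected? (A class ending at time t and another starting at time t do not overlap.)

10

By end time: (1,4), (3,7), (6,10), (10,11), (11,12), (12,13).
Pick (1,4); next start ≥ 4 → (6,10); next start ≥ 10 → (10,11); next start ≥ 11 → (11,12); next start ≥ 12 → (12,13).
Selected: (1,4) (6,10) (10,11) (11,12) (12,13)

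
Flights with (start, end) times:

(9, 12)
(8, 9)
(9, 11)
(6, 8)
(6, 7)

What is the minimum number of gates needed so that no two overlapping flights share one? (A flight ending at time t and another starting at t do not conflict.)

2

Count concurrent intervals with a sweep; the peak is the room count.
Events (time:±→running): 6:+→1 6:+→2 … peak 2.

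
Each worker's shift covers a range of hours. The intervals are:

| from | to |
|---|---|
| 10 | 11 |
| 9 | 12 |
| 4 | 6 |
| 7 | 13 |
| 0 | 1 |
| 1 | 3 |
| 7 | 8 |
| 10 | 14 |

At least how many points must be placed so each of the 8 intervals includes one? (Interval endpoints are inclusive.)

4

Sorted: [0,1] [1,3] [4,6] [7,8] [10,11] [9,12] [7,13] [10,14]
{[0,1],[1,3]} hit by 1; {[4,6]} hit by 6; {[7,8]} hit by 8; {[10,11],[9,12],[7,13],[10,14]} hit by 11.
Points: 1, 6, 8, 11 (4 total).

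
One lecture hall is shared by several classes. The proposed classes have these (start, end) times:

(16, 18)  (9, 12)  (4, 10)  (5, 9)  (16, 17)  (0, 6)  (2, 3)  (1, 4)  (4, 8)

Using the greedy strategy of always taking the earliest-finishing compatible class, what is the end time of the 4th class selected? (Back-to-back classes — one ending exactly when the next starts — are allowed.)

Sorted by end: (2,3)  (1,4)  (0,6)  (4,8)  (5,9)  (4,10)  (9,12)  (16,17)  (16,18)
take (2,3); take (4,8); skip (4,10); take (9,12); take (16,17).
Selected: (2,3) (4,8) (9,12) (16,17)

17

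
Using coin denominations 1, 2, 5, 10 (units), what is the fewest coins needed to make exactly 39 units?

6

Greedy: take as many of the largest coin as possible, then repeat with the remainder.
39 = 3×10 + 1×5 + 2×2
Total coins = 3 + 1 + 2 = 6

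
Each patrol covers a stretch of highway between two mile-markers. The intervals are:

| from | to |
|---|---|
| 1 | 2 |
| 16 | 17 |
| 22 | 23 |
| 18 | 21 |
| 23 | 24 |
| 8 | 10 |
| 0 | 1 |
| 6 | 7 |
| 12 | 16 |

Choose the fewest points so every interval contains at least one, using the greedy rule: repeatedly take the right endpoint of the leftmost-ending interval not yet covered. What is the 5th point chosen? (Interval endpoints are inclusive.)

21

Process intervals by earliest right end; each time one isn't hit yet, stab at its right endpoint.
Sorted: [0,1] [1,2] [6,7] [8,10] [12,16] [16,17] [18,21] [22,23] [23,24]
{[0,1],[1,2]} hit by 1; {[6,7]} hit by 7; {[8,10]} hit by 10; {[12,16],[16,17]} hit by 16; {[18,21]} hit by 21; {[22,23],[23,24]} hit by 23.
Points: 1, 7, 10, 16, 21, 23 (6 total).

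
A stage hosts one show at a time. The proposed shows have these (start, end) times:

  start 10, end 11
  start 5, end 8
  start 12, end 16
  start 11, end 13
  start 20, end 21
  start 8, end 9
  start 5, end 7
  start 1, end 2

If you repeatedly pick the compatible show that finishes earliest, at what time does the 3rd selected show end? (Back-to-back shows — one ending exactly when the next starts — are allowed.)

9

Sort by end time and greedily take each interval whose start is ≥ the last chosen end.
Sorted by end: (1,2)  (5,7)  (5,8)  (8,9)  (10,11)  (11,13)  (12,16)  (20,21)
take (1,2); take (5,7); take (8,9); take (10,11); take (11,13); skip (12,16); take (20,21).
Selected: (1,2) (5,7) (8,9) (10,11) (11,13) (20,21)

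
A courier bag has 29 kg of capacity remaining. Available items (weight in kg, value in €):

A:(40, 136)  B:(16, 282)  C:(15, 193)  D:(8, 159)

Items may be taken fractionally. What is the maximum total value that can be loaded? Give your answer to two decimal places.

505.33

Greedy by value/weight ratio, highest first.
Order: D (159/8=19.88) > B (282/16=17.62) > C (193/15=12.87) > A (136/40=3.40)
Fill: take D (8 @ 159) → take B (16 @ 282) → take 5/15 of C → 64.33; 29/29 used.
Total value = 505.33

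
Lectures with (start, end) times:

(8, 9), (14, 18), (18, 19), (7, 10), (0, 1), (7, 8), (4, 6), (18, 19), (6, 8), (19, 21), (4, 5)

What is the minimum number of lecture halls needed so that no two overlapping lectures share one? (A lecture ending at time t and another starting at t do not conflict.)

Count concurrent intervals with a sweep; the peak is the room count.
Events (time:±→running): 0:+→1 1:-→0 4:+→1 4:+→2 5:-→1 6:-→0 6:+→1 7:+→2 7:+→3 … peak 3.

3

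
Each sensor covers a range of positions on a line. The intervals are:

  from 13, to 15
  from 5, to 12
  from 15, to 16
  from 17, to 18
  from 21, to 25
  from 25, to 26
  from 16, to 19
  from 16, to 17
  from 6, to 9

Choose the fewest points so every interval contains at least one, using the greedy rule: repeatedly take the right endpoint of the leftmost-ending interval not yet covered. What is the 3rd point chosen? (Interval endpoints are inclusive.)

17

Sort by right endpoint; whenever an interval is uncovered, place a point at its right end.
By right end: [6,9]  [5,12]  [13,15]  [15,16]  [16,17]  [17,18]  [16,19]  [21,25]  [25,26]
[6,9] uncovered → point at 9; [13,15] uncovered → point at 15; [16,17] uncovered → point at 17; [21,25] uncovered → point at 25.
Points: 9, 15, 17, 25 (4 total).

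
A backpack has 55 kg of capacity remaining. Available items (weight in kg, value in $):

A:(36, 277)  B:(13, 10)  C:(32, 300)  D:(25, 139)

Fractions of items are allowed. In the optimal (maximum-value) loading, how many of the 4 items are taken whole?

Order: C (300/32=9.38) > A (277/36=7.69) > D (139/25=5.56) > B (10/13=0.77)
Fill: take C (32 @ 300) → take 23/36 of A → 176.97; 55/55 used.
1 item(s) taken whole; one partial (take 23/36 of A).

1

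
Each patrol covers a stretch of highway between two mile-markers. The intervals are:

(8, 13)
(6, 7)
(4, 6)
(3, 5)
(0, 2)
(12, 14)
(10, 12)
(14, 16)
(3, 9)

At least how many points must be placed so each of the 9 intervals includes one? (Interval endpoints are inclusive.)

Process intervals by earliest right end; each time one isn't hit yet, stab at its right endpoint.
Sorted: [0,2] [3,5] [4,6] [6,7] [3,9] [10,12] [8,13] [12,14] [14,16]
{[0,2]} hit by 2; {[3,5],[4,6]} hit by 5; {[6,7],[3,9]} hit by 7; {[10,12],[8,13],[12,14]} hit by 12; {[14,16]} hit by 16.
Points: 2, 5, 7, 12, 16 (5 total).

5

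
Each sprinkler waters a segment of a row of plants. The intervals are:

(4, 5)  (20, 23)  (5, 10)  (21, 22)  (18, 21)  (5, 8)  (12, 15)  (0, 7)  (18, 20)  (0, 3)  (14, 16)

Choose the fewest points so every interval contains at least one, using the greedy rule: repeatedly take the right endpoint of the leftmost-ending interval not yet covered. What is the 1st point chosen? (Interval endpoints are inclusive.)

By right end: [0,3]  [4,5]  [0,7]  [5,8]  [5,10]  [12,15]  [14,16]  [18,20]  [18,21]  [21,22]  [20,23]
[0,3] uncovered → point at 3; [4,5] uncovered → point at 5; [12,15] uncovered → point at 15; [18,20] uncovered → point at 20; [21,22] uncovered → point at 22.
Points: 3, 5, 15, 20, 22 (5 total).

3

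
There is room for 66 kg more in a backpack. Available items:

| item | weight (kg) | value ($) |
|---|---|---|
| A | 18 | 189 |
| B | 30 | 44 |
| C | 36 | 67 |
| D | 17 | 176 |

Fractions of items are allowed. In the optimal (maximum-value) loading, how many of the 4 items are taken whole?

2

Sort by value per unit weight and fill in that order.
Ratios (sorted): A 10.50, D 10.35, C 1.86, B 1.47
take A (18 @ 189); take D (17 @ 176); take 31/36 of C → 57.69. Capacity used 66/66.
2 item(s) taken whole; one partial (take 31/36 of C).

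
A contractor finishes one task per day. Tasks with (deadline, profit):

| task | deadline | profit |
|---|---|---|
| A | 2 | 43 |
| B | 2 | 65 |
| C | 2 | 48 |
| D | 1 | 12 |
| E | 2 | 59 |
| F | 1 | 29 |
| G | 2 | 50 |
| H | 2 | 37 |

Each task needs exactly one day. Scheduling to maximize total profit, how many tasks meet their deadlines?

Sort by profit descending; place each in the latest free slot ≤ its deadline.
Profit order: B=65 E=59 G=50 C=48 A=43 H=37 F=29 D=12
Assign: B→slot 2, E→slot 1, G skipped, C skipped, A skipped, H skipped, F skipped, D skipped.
Slots: [1:E] [2:B]
2 of 8 scheduled.

2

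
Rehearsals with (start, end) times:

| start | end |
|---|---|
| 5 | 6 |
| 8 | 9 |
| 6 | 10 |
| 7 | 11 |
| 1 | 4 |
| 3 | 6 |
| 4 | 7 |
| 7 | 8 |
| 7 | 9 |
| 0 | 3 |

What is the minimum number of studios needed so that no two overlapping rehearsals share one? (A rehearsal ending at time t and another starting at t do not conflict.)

The answer is the maximum number of intervals overlapping at any instant.
Events (time:±→running): 0:+→1 1:+→2 3:-→1 3:+→2 4:-→1 4:+→2 5:+→3 6:-→2 6:-→1 6:+→2 7:-→1 7:+→2 7:+→3 7:+→4 … peak 4.

4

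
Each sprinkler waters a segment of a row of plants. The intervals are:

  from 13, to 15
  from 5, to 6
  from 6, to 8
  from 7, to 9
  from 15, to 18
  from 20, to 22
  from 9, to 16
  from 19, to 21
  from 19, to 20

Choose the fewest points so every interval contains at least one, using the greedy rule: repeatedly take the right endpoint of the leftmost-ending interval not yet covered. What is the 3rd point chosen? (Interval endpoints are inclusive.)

Sort by right endpoint; whenever an interval is uncovered, place a point at its right end.
By right end: [5,6]  [6,8]  [7,9]  [13,15]  [9,16]  [15,18]  [19,20]  [19,21]  [20,22]
[5,6] uncovered → point at 6; [7,9] uncovered → point at 9; [13,15] uncovered → point at 15; [19,20] uncovered → point at 20.
Points: 6, 9, 15, 20 (4 total).

15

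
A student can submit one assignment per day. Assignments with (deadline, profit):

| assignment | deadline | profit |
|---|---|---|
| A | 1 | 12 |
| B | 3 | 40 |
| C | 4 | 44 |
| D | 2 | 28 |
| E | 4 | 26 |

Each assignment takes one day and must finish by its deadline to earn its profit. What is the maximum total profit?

138

By profit: C(d4,44), B(d3,40), D(d2,28), E(d4,26), A(d1,12)
C→slot 4; B→slot 3; D→slot 2; E→slot 1; A skipped.
Profit = 26 + 28 + 40 + 44 = 138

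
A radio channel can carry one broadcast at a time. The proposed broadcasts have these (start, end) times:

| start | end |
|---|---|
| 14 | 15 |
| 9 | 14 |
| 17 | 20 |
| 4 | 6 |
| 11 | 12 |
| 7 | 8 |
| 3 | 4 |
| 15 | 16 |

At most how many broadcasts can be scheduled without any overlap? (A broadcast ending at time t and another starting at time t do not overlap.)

7

Sorted by end: (3,4)  (4,6)  (7,8)  (11,12)  (9,14)  (14,15)  (15,16)  (17,20)
take (3,4); take (4,6); take (7,8); take (11,12); skip (9,14); take (14,15); take (15,16); take (17,20).
Selected 7 broadcasts.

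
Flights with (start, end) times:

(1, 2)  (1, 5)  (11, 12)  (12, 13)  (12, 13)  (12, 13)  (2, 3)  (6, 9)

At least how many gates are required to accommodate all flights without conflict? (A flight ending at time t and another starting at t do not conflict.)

The answer is the maximum number of intervals overlapping at any instant.
Events (time:±→running): 1:+→1 1:+→2 2:-→1 2:+→2 3:-→1 5:-→0 6:+→1 9:-→0 11:+→1 12:-→0 12:+→1 12:+→2 12:+→3 … peak 3.

3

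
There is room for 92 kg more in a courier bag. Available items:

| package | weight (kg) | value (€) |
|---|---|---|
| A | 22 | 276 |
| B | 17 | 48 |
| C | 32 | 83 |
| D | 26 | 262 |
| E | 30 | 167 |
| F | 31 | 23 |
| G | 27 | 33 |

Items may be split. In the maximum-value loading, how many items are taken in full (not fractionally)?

Sort by value per unit weight and fill in that order.
Ratios (sorted): A 12.55, D 10.08, E 5.57, B 2.82, C 2.59, G 1.22, F 0.74
take A (22 @ 276); take D (26 @ 262); take E (30 @ 167); take 14/17 of B → 39.53. Capacity used 92/92.
3 item(s) taken whole; one partial (take 14/17 of B).

3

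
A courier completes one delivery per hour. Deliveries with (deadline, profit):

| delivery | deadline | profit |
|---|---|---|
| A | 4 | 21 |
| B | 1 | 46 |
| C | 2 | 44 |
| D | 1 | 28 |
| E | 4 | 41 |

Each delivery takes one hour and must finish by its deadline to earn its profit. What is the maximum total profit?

Take jobs in profit order; each goes to the latest open slot no later than its deadline.
By profit: B(d1,46), C(d2,44), E(d4,41), D(d1,28), A(d4,21)
B→slot 1; C→slot 2; E→slot 4; D skipped; A→slot 3.
Profit = 46 + 44 + 21 + 41 = 152

152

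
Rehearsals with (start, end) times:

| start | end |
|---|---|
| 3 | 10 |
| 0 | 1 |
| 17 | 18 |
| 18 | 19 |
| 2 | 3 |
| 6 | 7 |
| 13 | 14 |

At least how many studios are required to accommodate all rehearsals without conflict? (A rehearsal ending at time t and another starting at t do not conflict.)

Count concurrent intervals with a sweep; the peak is the room count.
starts: [0, 2, 3, 6, 13, 17, 18]
ends:   [1, 3, 7, 10, 14, 18, 19]
s0→1 e1→0 s2→1 e3→0 s3→1 s6→2  — peak 2.

2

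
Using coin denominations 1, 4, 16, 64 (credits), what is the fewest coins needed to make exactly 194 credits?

194 = 3×64 + 2×1
Total coins = 3 + 2 = 5

5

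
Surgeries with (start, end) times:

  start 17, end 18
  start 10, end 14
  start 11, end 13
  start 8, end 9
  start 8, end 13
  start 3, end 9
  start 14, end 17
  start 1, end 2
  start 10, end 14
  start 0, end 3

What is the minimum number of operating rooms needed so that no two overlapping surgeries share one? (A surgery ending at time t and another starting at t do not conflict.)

4

starts: [0, 1, 3, 8, 8, 10, 10, 11, 14, 17]
ends:   [2, 3, 9, 9, 13, 13, 14, 14, 17, 18]
s0→1 s1→2 e2→1 e3→0 s3→1 s8→2 s8→3 e9→2 e9→1 s10→2 s10→3 s11→4  — peak 4.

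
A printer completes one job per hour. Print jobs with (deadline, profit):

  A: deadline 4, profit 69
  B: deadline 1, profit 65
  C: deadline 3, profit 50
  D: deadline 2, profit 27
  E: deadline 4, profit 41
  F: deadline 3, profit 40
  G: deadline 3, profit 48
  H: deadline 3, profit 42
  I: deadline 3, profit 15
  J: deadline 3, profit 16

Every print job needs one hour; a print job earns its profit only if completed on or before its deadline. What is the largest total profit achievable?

232

Profit order: A=69 B=65 C=50 G=48 H=42 E=41 F=40 D=27 J=16 I=15
Assign: A→slot 4, B→slot 1, C→slot 3, G→slot 2, H skipped, E skipped, F skipped, D skipped, J skipped, I skipped.
Slots: [1:B] [2:G] [3:C] [4:A]
Profit = 65 + 48 + 50 + 69 = 232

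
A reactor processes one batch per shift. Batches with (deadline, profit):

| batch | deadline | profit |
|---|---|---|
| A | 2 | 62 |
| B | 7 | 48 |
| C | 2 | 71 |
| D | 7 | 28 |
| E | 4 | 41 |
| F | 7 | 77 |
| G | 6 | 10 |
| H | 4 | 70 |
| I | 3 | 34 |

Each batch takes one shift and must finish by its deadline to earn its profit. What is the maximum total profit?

397

Sort by profit descending; place each in the latest free slot ≤ its deadline.
Profit order: F=77 C=71 H=70 A=62 B=48 E=41 I=34 D=28 G=10
Assign: F→slot 7, C→slot 2, H→slot 4, A→slot 1, B→slot 6, E→slot 3, I skipped, D→slot 5, G skipped.
Slots: [1:A] [2:C] [3:E] [4:H] [5:D] [6:B] [7:F]
Profit = 62 + 71 + 41 + 70 + 28 + 48 + 77 = 397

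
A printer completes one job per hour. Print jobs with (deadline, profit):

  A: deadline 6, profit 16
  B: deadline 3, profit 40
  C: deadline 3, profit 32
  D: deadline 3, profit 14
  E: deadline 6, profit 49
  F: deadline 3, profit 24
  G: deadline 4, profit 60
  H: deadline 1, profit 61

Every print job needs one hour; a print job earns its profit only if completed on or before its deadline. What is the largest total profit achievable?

Take jobs in profit order; each goes to the latest open slot no later than its deadline.
Profit order: H=61 G=60 E=49 B=40 C=32 F=24 A=16 D=14
Assign: H→slot 1, G→slot 4, E→slot 6, B→slot 3, C→slot 2, F skipped, A→slot 5, D skipped.
Slots: [1:H] [2:C] [3:B] [4:G] [5:A] [6:E]
Profit = 61 + 32 + 40 + 60 + 16 + 49 = 258

258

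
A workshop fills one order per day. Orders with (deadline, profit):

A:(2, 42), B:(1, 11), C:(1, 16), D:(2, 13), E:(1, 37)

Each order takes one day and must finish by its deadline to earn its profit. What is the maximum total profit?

79

Sort by profit descending; place each in the latest free slot ≤ its deadline.
Profit order: A=42 E=37 C=16 D=13 B=11
Assign: A→slot 2, E→slot 1, C skipped, D skipped, B skipped.
Slots: [1:E] [2:A]
Profit = 37 + 42 = 79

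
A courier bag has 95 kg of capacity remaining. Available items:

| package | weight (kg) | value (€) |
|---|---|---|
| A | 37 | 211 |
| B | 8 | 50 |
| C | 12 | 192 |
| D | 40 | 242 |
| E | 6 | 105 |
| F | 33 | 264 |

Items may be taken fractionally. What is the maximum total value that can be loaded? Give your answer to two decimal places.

Ratios (sorted): E 17.50, C 16.00, F 8.00, B 6.25, D 6.05, A 5.70
take E (6 @ 105); take C (12 @ 192); take F (33 @ 264); take B (8 @ 50); take 36/40 of D → 217.80. Capacity used 95/95.
Total value = 828.80

828.80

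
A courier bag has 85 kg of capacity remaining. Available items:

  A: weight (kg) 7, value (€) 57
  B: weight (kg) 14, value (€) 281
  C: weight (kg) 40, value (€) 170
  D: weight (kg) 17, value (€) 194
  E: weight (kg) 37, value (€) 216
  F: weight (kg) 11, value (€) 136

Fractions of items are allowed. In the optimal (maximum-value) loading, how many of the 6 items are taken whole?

Sort by value per unit weight and fill in that order.
Ratios (sorted): B 20.07, F 12.36, D 11.41, A 8.14, E 5.84, C 4.25
take B (14 @ 281); take F (11 @ 136); take D (17 @ 194); take A (7 @ 57); take 36/37 of E → 210.16. Capacity used 85/85.
4 item(s) taken whole; one partial (take 36/37 of E).

4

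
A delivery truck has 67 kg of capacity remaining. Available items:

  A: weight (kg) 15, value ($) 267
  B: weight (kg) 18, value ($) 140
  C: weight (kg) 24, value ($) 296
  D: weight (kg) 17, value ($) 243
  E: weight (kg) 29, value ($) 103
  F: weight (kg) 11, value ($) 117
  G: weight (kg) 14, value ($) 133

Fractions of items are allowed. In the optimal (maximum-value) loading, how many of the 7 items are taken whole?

4

Sort by value per unit weight and fill in that order.
Order: A (267/15=17.80) > D (243/17=14.29) > C (296/24=12.33) > F (117/11=10.64) > G (133/14=9.50) > B (140/18=7.78) > E (103/29=3.55)
Fill: take A (15 @ 267) → take D (17 @ 243) → take C (24 @ 296) → take F (11 @ 117); 67/67 used.
4 item(s) taken whole.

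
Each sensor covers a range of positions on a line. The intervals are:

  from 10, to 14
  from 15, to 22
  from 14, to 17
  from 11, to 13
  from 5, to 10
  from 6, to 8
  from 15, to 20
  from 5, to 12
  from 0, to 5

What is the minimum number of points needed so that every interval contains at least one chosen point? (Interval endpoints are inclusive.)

4

Sort by right endpoint; whenever an interval is uncovered, place a point at its right end.
Sorted: [0,5] [6,8] [5,10] [5,12] [11,13] [10,14] [14,17] [15,20] [15,22]
{[0,5]} hit by 5; {[6,8],[5,10],[5,12]} hit by 8; {[11,13],[10,14]} hit by 13; {[14,17],[15,20],[15,22]} hit by 17.
Points: 5, 8, 13, 17 (4 total).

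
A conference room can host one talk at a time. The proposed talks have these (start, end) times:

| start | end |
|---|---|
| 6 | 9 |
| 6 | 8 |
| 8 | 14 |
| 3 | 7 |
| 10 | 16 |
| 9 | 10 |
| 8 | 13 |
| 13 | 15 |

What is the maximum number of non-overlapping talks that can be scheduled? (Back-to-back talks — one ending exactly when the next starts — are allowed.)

3

Order by finish time; keep every interval that doesn't clash with the previous kept one.
Sorted by end: (3,7)  (6,8)  (6,9)  (9,10)  (8,13)  (8,14)  (13,15)  (10,16)
take (3,7); take (9,10); take (13,15); skip (10,16).
Selected 3 talks.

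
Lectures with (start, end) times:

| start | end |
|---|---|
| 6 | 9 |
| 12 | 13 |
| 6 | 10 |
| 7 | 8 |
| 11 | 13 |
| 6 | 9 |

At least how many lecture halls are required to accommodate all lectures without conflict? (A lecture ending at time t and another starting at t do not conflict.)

4

Events (time:±→running): 6:+→1 6:+→2 6:+→3 7:+→4 … peak 4.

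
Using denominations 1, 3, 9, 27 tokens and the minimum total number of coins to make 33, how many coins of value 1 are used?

0

Use the largest denomination that fits, subtract, and repeat.
33 = 1×27 + 2×3
Count of 1: 0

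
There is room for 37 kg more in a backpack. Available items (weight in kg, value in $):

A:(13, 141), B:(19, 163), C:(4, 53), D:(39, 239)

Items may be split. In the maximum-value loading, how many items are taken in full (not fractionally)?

Order: C (53/4=13.25) > A (141/13=10.85) > B (163/19=8.58) > D (239/39=6.13)
Fill: take C (4 @ 53) → take A (13 @ 141) → take B (19 @ 163) → take 1/39 of D → 6.13; 37/37 used.
3 item(s) taken whole; one partial (take 1/39 of D).

3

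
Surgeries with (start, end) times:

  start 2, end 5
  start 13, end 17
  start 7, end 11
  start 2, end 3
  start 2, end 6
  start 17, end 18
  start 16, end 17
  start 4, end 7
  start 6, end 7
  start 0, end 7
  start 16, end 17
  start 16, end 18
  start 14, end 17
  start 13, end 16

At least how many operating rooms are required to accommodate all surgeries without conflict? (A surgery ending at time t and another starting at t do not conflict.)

Count concurrent intervals with a sweep; the peak is the room count.
Events (time:±→running): 0:+→1 2:+→2 2:+→3 2:+→4 3:-→3 4:+→4 5:-→3 6:-→2 6:+→3 7:-→2 7:-→1 7:-→0 7:+→1 11:-→0 13:+→1 13:+→2 14:+→3 16:-→2 16:+→3 16:+→4 16:+→5 … peak 5.

5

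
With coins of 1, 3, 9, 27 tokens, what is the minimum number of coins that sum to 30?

Use the largest denomination that fits, subtract, and repeat.
30 = 1×27 + 1×3
Total coins = 1 + 1 = 2

2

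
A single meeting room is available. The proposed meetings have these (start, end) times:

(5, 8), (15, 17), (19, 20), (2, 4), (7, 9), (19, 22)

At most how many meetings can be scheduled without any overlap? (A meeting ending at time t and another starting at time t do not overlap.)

Sorted by end: (2,4)  (5,8)  (7,9)  (15,17)  (19,20)  (19,22)
take (2,4); take (5,8); take (15,17); take (19,20).
Selected 4 meetings.

4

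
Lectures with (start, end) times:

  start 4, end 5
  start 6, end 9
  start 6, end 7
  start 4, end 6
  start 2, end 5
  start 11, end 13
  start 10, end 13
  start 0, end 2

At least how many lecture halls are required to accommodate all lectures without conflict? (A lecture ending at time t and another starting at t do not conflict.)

3

Count concurrent intervals with a sweep; the peak is the room count.
starts: [0, 2, 4, 4, 6, 6, 10, 11]
ends:   [2, 5, 5, 6, 7, 9, 13, 13]
s0→1 e2→0 s2→1 s4→2 s4→3  — peak 3.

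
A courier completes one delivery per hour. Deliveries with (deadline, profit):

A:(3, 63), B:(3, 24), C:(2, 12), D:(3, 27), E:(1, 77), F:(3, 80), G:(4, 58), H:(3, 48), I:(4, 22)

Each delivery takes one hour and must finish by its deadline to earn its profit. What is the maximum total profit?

278

By profit: F(d3,80), E(d1,77), A(d3,63), G(d4,58), H(d3,48), D(d3,27), B(d3,24), I(d4,22), C(d2,12)
F→slot 3; E→slot 1; A→slot 2; G→slot 4; H skipped; D skipped; B skipped; I skipped; C skipped.
Profit = 77 + 63 + 80 + 58 = 278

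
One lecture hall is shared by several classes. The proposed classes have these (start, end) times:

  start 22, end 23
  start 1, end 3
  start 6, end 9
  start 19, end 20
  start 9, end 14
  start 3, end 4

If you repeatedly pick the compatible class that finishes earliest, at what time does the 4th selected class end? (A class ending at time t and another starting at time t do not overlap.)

Sorted by end: (1,3)  (3,4)  (6,9)  (9,14)  (19,20)  (22,23)
take (1,3); take (3,4); take (6,9); take (9,14); take (19,20); take (22,23).
Selected: (1,3) (3,4) (6,9) (9,14) (19,20) (22,23)

14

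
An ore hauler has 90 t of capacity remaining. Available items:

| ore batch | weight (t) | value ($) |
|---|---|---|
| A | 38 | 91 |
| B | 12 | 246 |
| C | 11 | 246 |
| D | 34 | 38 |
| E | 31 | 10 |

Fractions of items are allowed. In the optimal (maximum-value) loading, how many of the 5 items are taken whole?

3

Greedy by value/weight ratio, highest first.
Ratios (sorted): C 22.36, B 20.50, A 2.39, D 1.12, E 0.32
take C (11 @ 246); take B (12 @ 246); take A (38 @ 91); take 29/34 of D → 32.41. Capacity used 90/90.
3 item(s) taken whole; one partial (take 29/34 of D).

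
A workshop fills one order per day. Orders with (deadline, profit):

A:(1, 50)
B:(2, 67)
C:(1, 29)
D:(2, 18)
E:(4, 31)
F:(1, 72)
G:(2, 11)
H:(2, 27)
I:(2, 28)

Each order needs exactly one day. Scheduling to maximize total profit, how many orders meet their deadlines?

By profit: F(d1,72), B(d2,67), A(d1,50), E(d4,31), C(d1,29), I(d2,28), H(d2,27), D(d2,18), G(d2,11)
F→slot 1; B→slot 2; A skipped; E→slot 4; C skipped; I skipped; H skipped; D skipped; G skipped.
3 of 9 scheduled.

3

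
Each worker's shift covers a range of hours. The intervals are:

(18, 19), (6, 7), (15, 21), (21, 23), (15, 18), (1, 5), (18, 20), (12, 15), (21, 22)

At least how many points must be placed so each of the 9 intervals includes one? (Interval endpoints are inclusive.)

Sort by right endpoint; whenever an interval is uncovered, place a point at its right end.
Sorted: [1,5] [6,7] [12,15] [15,18] [18,19] [18,20] [15,21] [21,22] [21,23]
{[1,5]} hit by 5; {[6,7]} hit by 7; {[12,15],[15,18]} hit by 15; {[18,19],[18,20],[15,21]} hit by 19; {[21,22],[21,23]} hit by 22.
Points: 5, 7, 15, 19, 22 (5 total).

5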